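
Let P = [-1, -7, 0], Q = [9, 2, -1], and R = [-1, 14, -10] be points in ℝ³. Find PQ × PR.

(-69, 100, 210)

PQ = (10, 9, -1)
PR = (0, 21, -10)
i: 9·(-10) - (-1)·21 = -90 - (-21) = -69
j: (-1)·0 - 10·(-10) = 0 - (-100) = 100
k: 10·21 - 9·0 = 210 - 0 = 210
PQ × PR = (-69, 100, 210)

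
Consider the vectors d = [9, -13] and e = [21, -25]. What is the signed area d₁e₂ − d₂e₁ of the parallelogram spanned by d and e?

48

9·(-25) - (-13)·21 = -225 - (-273) = 48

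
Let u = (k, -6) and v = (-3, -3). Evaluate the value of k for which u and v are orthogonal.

6

u · v = k·(-3) + (-6)·(-3) = 18 - 3k
Set equal to 0: -3k = -18, so k = 6.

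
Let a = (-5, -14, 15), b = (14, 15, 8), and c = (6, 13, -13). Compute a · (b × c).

-345

b × c:
i: 15·(-13) - 8·13 = -195 - 104 = -299
j: 8·6 - 14·(-13) = 48 - (-182) = 230
k: 14·13 - 15·6 = 182 - 90 = 92
b × c = (-299, 230, 92)
a · (b × c) = (-5)·(-299) + (-14)·230 + 15·92 = 1495 - 3220 + 1380 = -345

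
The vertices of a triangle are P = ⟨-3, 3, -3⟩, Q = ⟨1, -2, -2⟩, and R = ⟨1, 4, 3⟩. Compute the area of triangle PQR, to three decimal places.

PQ = (4, -5, 1),  PR = (4, 1, 6)
i: (-5)·6 - 1·1 = -30 - 1 = -31
j: 1·4 - 4·6 = 4 - 24 = -20
k: 4·1 - (-5)·4 = 4 - (-20) = 24
PQ × PR = (-31, -20, 24)
|PQ × PR| = √1937 ≈ 44.0114
area = ½ · 44.0114 ≈ 22.006

22.006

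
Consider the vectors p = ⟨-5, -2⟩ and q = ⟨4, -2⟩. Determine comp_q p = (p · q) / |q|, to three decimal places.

-3.578

p · q = (-5)·4 + (-2)·(-2) = -20 + 4 = -16
|q| = √(16 + 4) = √20 ≈ 4.4721
comp_q p = -16 / √20 ≈ -3.578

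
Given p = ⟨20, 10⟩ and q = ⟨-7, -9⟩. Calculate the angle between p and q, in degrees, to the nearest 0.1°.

154.4

p · q = 20·(-7) + 10·(-9) = -140 - 90 = -230
|p|² = 400 + 100 = 500,  |p| = √500 ≈ 22.360680
|q|² = 49 + 81 = 130,  |q| = √130 ≈ 11.401754
cos θ = -230 / (22.360680 · 11.401754) ≈ -0.90213
θ = arccos(-0.90213) ≈ 154.4°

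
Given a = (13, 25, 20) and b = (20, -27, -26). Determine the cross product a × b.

(-110, 738, -851)

i: 25·(-26) - 20·(-27) = -650 - (-540) = -110
j: 20·20 - 13·(-26) = 400 - (-338) = 738
k: 13·(-27) - 25·20 = -351 - 500 = -851
a × b = (-110, 738, -851)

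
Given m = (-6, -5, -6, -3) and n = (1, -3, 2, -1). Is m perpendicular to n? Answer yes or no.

yes

m · n = (-6)·1 + (-5)·(-3) + (-6)·2 + (-3)·(-1) = -6 + 15 - 12 + 3 = 0
Zero, so the vectors are orthogonal.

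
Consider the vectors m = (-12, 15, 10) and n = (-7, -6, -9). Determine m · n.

-96

m · n = (-12)·(-7) + 15·(-6) + 10·(-9) = 84 - 90 - 90 = -96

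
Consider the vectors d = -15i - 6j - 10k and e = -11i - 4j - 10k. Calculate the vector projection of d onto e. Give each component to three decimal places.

d · e = (-15)·(-11) + (-6)·(-4) + (-10)·(-10) = 165 + 24 + 100 = 289
|e|² = 121 + 16 + 100 = 237
proj_e d = (289/237) · (-11, -4, -10) ≈ (-13.414, -4.878, -12.194)

(-13.414, -4.878, -12.194)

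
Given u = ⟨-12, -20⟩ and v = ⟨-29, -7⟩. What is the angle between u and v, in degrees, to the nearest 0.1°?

45.5

u · v = (-12)·(-29) + (-20)·(-7) = 348 + 140 = 488
|u|² = 144 + 400 = 544,  |u| = √544 ≈ 23.323808
|v|² = 841 + 49 = 890,  |v| = √890 ≈ 29.832868
cos θ = 488 / (23.323808 · 29.832868) ≈ 0.70133
θ = arccos(0.70133) ≈ 45.5°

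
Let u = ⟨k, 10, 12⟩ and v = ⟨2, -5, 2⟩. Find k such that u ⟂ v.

13

u · v = k·2 + 10·(-5) + 12·2 = -26 + 2k
Set equal to 0: 2k = 26, so k = 13.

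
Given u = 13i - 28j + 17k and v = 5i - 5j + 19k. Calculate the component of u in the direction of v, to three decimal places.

u · v = 13·5 + (-28)·(-5) + 17·19 = 65 + 140 + 323 = 528
|v| = √(25 + 25 + 361) = √411 ≈ 20.2731
comp_v u = 528 / √411 ≈ 26.044

26.044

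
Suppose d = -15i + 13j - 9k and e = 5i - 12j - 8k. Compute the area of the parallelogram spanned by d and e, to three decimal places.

292.223

i: 13·(-8) - (-9)·(-12) = -104 - 108 = -212
j: (-9)·5 - (-15)·(-8) = -45 - 120 = -165
k: (-15)·(-12) - 13·5 = 180 - 65 = 115
d × e = (-212, -165, 115)
|d × e| = √((-212)² + (-165)² + 115²) = √85394 ≈ 292.2225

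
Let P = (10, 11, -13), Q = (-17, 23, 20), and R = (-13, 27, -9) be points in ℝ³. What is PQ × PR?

(-480, -651, -156)

PQ = (-27, 12, 33)
PR = (-23, 16, 4)
i: 12·4 - 33·16 = 48 - 528 = -480
j: 33·(-23) - (-27)·4 = -759 - (-108) = -651
k: (-27)·16 - 12·(-23) = -432 - (-276) = -156
PQ × PR = (-480, -651, -156)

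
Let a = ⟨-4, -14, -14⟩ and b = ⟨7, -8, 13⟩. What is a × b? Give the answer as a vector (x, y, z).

(-294, -46, 130)

i: (-14)·13 - (-14)·(-8) = -182 - 112 = -294
j: (-14)·7 - (-4)·13 = -98 - (-52) = -46
k: (-4)·(-8) - (-14)·7 = 32 - (-98) = 130
a × b = (-294, -46, 130)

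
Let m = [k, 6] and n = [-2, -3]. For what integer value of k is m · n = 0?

m · n = k·(-2) + 6·(-3) = -18 - 2k
Set equal to 0: -2k = 18, so k = -9.

-9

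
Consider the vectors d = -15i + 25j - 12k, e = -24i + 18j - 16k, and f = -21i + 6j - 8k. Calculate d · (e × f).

1512

e × f:
i: 18·(-8) - (-16)·6 = -144 - (-96) = -48
j: (-16)·(-21) - (-24)·(-8) = 336 - 192 = 144
k: (-24)·6 - 18·(-21) = -144 - (-378) = 234
e × f = (-48, 144, 234)
d · (e × f) = (-15)·(-48) + 25·144 + (-12)·234 = 720 + 3600 - 2808 = 1512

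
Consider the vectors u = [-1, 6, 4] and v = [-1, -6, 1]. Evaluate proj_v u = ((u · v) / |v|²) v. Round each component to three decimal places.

u · v = (-1)·(-1) + 6·(-6) + 4·1 = 1 - 36 + 4 = -31
|v|² = 1 + 36 + 1 = 38
proj_v u = (-31/38) · (-1, -6, 1) ≈ (0.816, 4.895, -0.816)

(0.816, 4.895, -0.816)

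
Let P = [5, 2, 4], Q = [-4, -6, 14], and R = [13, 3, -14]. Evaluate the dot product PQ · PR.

PQ = Q − P = (-9, -8, 10)
PR = R − P = (8, 1, -18)
PQ · PR = (-9)·8 + (-8)·1 + 10·(-18) = -72 - 8 - 180 = -260

-260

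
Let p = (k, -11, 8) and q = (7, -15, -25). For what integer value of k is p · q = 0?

5

p · q = k·7 + (-11)·(-15) + 8·(-25) = -35 + 7k
Set equal to 0: 7k = 35, so k = 5.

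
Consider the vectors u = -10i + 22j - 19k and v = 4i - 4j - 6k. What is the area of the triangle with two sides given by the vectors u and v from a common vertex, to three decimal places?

126.554

i: 22·(-6) - (-19)·(-4) = -132 - 76 = -208
j: (-19)·4 - (-10)·(-6) = -76 - 60 = -136
k: (-10)·(-4) - 22·4 = 40 - 88 = -48
u × v = (-208, -136, -48)
|u × v| = √((-208)² + (-136)² + (-48)²) = √64064 ≈ 253.1087
area = ½ · 253.1087 ≈ 126.554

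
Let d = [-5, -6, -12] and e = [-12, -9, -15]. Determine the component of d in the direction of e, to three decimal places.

d · e = (-5)·(-12) + (-6)·(-9) + (-12)·(-15) = 60 + 54 + 180 = 294
|e| = √(144 + 81 + 225) = √450 ≈ 21.2132
comp_e d = 294 / √450 ≈ 13.859

13.859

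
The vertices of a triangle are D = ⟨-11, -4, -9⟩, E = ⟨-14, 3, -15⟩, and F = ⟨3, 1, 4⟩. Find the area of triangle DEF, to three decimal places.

DE = (-3, 7, -6),  DF = (14, 5, 13)
i: 7·13 - (-6)·5 = 91 - (-30) = 121
j: (-6)·14 - (-3)·13 = -84 - (-39) = -45
k: (-3)·5 - 7·14 = -15 - 98 = -113
DE × DF = (121, -45, -113)
|DE × DF| = √29435 ≈ 171.5663
area = ½ · 171.5663 ≈ 85.783

85.783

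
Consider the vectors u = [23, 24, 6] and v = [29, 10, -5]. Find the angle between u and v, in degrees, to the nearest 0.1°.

33.3

u · v = 23·29 + 24·10 + 6·(-5) = 667 + 240 - 30 = 877
|u|² = 529 + 576 + 36 = 1141,  |u| = √1141 ≈ 33.778692
|v|² = 841 + 100 + 25 = 966,  |v| = √966 ≈ 31.080541
cos θ = 877 / (33.778692 · 31.080541) ≈ 0.83535
θ = arccos(0.83535) ≈ 33.3°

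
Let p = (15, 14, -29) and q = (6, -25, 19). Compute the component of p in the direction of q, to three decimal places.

p · q = 15·6 + 14·(-25) + (-29)·19 = 90 - 350 - 551 = -811
|q| = √(36 + 625 + 361) = √1022 ≈ 31.9687
comp_q p = -811 / √1022 ≈ -25.369

-25.369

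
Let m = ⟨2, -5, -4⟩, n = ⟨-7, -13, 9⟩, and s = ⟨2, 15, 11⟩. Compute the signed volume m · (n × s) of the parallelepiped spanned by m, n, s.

n × s:
i: (-13)·11 - 9·15 = -143 - 135 = -278
j: 9·2 - (-7)·11 = 18 - (-77) = 95
k: (-7)·15 - (-13)·2 = -105 - (-26) = -79
n × s = (-278, 95, -79)
m · (n × s) = 2·(-278) + (-5)·95 + (-4)·(-79) = -556 - 475 + 316 = -715

-715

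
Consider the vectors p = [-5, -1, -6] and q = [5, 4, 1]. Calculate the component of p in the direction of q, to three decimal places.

-5.401

p · q = (-5)·5 + (-1)·4 + (-6)·1 = -25 - 4 - 6 = -35
|q| = √(25 + 16 + 1) = √42 ≈ 6.4807
comp_q p = -35 / √42 ≈ -5.401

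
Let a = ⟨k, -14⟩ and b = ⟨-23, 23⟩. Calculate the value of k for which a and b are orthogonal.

a · b = k·(-23) + (-14)·23 = -322 - 23k
Set equal to 0: -23k = 322, so k = -14.

-14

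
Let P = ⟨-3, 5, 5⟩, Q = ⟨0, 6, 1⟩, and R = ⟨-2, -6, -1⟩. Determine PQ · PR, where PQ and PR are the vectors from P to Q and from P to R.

16

PQ = Q − P = (3, 1, -4)
PR = R − P = (1, -11, -6)
PQ · PR = 3·1 + 1·(-11) + (-4)·(-6) = 3 - 11 + 24 = 16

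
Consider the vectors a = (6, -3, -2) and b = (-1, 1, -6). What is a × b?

(20, 38, 3)

i: (-3)·(-6) - (-2)·1 = 18 - (-2) = 20
j: (-2)·(-1) - 6·(-6) = 2 - (-36) = 38
k: 6·1 - (-3)·(-1) = 6 - 3 = 3
a × b = (20, 38, 3)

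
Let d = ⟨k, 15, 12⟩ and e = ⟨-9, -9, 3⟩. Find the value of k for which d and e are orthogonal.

-11

d · e = k·(-9) + 15·(-9) + 12·3 = -99 - 9k
Set equal to 0: -9k = 99, so k = -11.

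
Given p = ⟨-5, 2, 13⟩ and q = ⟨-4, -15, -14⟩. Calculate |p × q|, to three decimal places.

i: 2·(-14) - 13·(-15) = -28 - (-195) = 167
j: 13·(-4) - (-5)·(-14) = -52 - 70 = -122
k: (-5)·(-15) - 2·(-4) = 75 - (-8) = 83
p × q = (167, -122, 83)
|p × q| = √(167² + (-122)² + 83²) = √49662 ≈ 222.8497

222.850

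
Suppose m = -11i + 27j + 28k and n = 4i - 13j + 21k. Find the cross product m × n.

i: 27·21 - 28·(-13) = 567 - (-364) = 931
j: 28·4 - (-11)·21 = 112 - (-231) = 343
k: (-11)·(-13) - 27·4 = 143 - 108 = 35
m × n = (931, 343, 35)

(931, 343, 35)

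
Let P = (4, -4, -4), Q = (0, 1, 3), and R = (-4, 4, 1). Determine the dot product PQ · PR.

PQ = Q − P = (-4, 5, 7)
PR = R − P = (-8, 8, 5)
PQ · PR = (-4)·(-8) + 5·8 + 7·5 = 32 + 40 + 35 = 107

107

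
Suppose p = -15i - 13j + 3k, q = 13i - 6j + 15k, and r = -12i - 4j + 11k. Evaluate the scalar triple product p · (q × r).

3917

q × r:
i: (-6)·11 - 15·(-4) = -66 - (-60) = -6
j: 15·(-12) - 13·11 = -180 - 143 = -323
k: 13·(-4) - (-6)·(-12) = -52 - 72 = -124
q × r = (-6, -323, -124)
p · (q × r) = (-15)·(-6) + (-13)·(-323) + 3·(-124) = 90 + 4199 - 372 = 3917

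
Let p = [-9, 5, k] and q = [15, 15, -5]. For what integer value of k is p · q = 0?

p · q = (-9)·15 + 5·15 + k·(-5) = -60 - 5k
Set equal to 0: -5k = 60, so k = -12.

-12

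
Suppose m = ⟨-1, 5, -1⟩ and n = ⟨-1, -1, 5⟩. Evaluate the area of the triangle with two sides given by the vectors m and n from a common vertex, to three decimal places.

12.728

i: 5·5 - (-1)·(-1) = 25 - 1 = 24
j: (-1)·(-1) - (-1)·5 = 1 - (-5) = 6
k: (-1)·(-1) - 5·(-1) = 1 - (-5) = 6
m × n = (24, 6, 6)
|m × n| = √(24² + 6² + 6²) = √648 ≈ 25.4558
area = ½ · 25.4558 ≈ 12.728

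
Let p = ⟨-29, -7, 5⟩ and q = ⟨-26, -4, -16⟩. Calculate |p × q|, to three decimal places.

i: (-7)·(-16) - 5·(-4) = 112 - (-20) = 132
j: 5·(-26) - (-29)·(-16) = -130 - 464 = -594
k: (-29)·(-4) - (-7)·(-26) = 116 - 182 = -66
p × q = (132, -594, -66)
|p × q| = √(132² + (-594)² + (-66)²) = √374616 ≈ 612.0588

612.059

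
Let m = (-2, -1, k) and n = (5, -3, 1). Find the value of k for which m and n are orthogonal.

7

m · n = (-2)·5 + (-1)·(-3) + k·1 = -7 + 1k
Set equal to 0: 1k = 7, so k = 7.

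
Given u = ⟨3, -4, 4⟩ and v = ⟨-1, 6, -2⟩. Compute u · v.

u · v = 3·(-1) + (-4)·6 + 4·(-2) = -3 - 24 - 8 = -35

-35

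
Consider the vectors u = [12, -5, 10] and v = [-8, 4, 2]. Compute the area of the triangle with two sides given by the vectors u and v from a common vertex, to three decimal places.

57.836

i: (-5)·2 - 10·4 = -10 - 40 = -50
j: 10·(-8) - 12·2 = -80 - 24 = -104
k: 12·4 - (-5)·(-8) = 48 - 40 = 8
u × v = (-50, -104, 8)
|u × v| = √((-50)² + (-104)² + 8²) = √13380 ≈ 115.6719
area = ½ · 115.6719 ≈ 57.836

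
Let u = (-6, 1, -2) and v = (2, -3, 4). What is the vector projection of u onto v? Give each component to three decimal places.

u · v = (-6)·2 + 1·(-3) + (-2)·4 = -12 - 3 - 8 = -23
|v|² = 4 + 9 + 16 = 29
proj_v u = (-23/29) · (2, -3, 4) ≈ (-1.586, 2.379, -3.172)

(-1.586, 2.379, -3.172)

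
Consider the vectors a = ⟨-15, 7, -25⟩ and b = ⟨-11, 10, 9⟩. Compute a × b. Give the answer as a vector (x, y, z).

(313, 410, -73)

i: 7·9 - (-25)·10 = 63 - (-250) = 313
j: (-25)·(-11) - (-15)·9 = 275 - (-135) = 410
k: (-15)·10 - 7·(-11) = -150 - (-77) = -73
a × b = (313, 410, -73)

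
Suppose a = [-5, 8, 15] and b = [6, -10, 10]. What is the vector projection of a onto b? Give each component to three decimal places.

(1.017, -1.695, 1.695)

a · b = (-5)·6 + 8·(-10) + 15·10 = -30 - 80 + 150 = 40
|b|² = 36 + 100 + 100 = 236
proj_b a = (40/236) · (6, -10, 10) ≈ (1.017, -1.695, 1.695)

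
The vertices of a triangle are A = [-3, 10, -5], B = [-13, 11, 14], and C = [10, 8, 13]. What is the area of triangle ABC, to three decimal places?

215.357

AB = (-10, 1, 19),  AC = (13, -2, 18)
i: 1·18 - 19·(-2) = 18 - (-38) = 56
j: 19·13 - (-10)·18 = 247 - (-180) = 427
k: (-10)·(-2) - 1·13 = 20 - 13 = 7
AB × AC = (56, 427, 7)
|AB × AC| = √185514 ≈ 430.7134
area = ½ · 430.7134 ≈ 215.357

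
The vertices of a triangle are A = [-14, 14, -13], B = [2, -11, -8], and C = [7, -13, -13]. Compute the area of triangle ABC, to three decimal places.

97.338

AB = (16, -25, 5),  AC = (21, -27, 0)
i: (-25)·0 - 5·(-27) = 0 - (-135) = 135
j: 5·21 - 16·0 = 105 - 0 = 105
k: 16·(-27) - (-25)·21 = -432 - (-525) = 93
AB × AC = (135, 105, 93)
|AB × AC| = √37899 ≈ 194.6767
area = ½ · 194.6767 ≈ 97.338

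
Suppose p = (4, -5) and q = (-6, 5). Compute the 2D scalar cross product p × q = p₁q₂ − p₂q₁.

4·5 - (-5)·(-6) = 20 - 30 = -10

-10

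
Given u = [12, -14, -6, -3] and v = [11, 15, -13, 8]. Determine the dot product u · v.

-24

u · v = 12·11 + (-14)·15 + (-6)·(-13) + (-3)·8 = 132 - 210 + 78 - 24 = -24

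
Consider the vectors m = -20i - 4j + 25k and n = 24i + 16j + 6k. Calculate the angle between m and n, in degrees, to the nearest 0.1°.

114.5

m · n = (-20)·24 + (-4)·16 + 25·6 = -480 - 64 + 150 = -394
|m|² = 400 + 16 + 625 = 1041,  |m| = √1041 ≈ 32.264532
|n|² = 576 + 256 + 36 = 868,  |n| = √868 ≈ 29.461840
cos θ = -394 / (32.264532 · 29.461840) ≈ -0.41449
θ = arccos(-0.41449) ≈ 114.5°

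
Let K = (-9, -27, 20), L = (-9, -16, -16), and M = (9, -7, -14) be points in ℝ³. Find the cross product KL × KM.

(346, -648, -198)

KL = (0, 11, -36)
KM = (18, 20, -34)
i: 11·(-34) - (-36)·20 = -374 - (-720) = 346
j: (-36)·18 - 0·(-34) = -648 - 0 = -648
k: 0·20 - 11·18 = 0 - 198 = -198
KL × KM = (346, -648, -198)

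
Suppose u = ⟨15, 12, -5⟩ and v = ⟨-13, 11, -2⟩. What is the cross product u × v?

(31, 95, 321)

i: 12·(-2) - (-5)·11 = -24 - (-55) = 31
j: (-5)·(-13) - 15·(-2) = 65 - (-30) = 95
k: 15·11 - 12·(-13) = 165 - (-156) = 321
u × v = (31, 95, 321)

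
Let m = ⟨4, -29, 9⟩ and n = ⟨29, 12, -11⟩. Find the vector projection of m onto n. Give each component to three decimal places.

(-8.679, -3.591, 3.292)

m · n = 4·29 + (-29)·12 + 9·(-11) = 116 - 348 - 99 = -331
|n|² = 841 + 144 + 121 = 1106
proj_n m = (-331/1106) · (29, 12, -11) ≈ (-8.679, -3.591, 3.292)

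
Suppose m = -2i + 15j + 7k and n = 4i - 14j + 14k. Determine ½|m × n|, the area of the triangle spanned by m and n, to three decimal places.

157.340

i: 15·14 - 7·(-14) = 210 - (-98) = 308
j: 7·4 - (-2)·14 = 28 - (-28) = 56
k: (-2)·(-14) - 15·4 = 28 - 60 = -32
m × n = (308, 56, -32)
|m × n| = √(308² + 56² + (-32)²) = √99024 ≈ 314.6808
area = ½ · 314.6808 ≈ 157.340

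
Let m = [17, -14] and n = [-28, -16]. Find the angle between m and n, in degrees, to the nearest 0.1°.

m · n = 17·(-28) + (-14)·(-16) = -476 + 224 = -252
|m|² = 289 + 196 = 485,  |m| = √485 ≈ 22.022716
|n|² = 784 + 256 = 1040,  |n| = √1040 ≈ 32.249031
cos θ = -252 / (22.022716 · 32.249031) ≈ -0.35482
θ = arccos(-0.35482) ≈ 110.8°

110.8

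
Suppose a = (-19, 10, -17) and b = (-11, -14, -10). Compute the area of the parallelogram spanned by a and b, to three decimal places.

505.598

i: 10·(-10) - (-17)·(-14) = -100 - 238 = -338
j: (-17)·(-11) - (-19)·(-10) = 187 - 190 = -3
k: (-19)·(-14) - 10·(-11) = 266 - (-110) = 376
a × b = (-338, -3, 376)
|a × b| = √((-338)² + (-3)² + 376²) = √255629 ≈ 505.5977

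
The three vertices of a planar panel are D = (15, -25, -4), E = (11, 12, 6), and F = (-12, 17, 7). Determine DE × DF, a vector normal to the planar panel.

DE = (-4, 37, 10)
DF = (-27, 42, 11)
i: 37·11 - 10·42 = 407 - 420 = -13
j: 10·(-27) - (-4)·11 = -270 - (-44) = -226
k: (-4)·42 - 37·(-27) = -168 - (-999) = 831
DE × DF = (-13, -226, 831)

(-13, -226, 831)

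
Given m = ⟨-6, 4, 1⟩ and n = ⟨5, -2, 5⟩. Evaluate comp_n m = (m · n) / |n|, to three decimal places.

m · n = (-6)·5 + 4·(-2) + 1·5 = -30 - 8 + 5 = -33
|n| = √(25 + 4 + 25) = √54 ≈ 7.3485
comp_n m = -33 / √54 ≈ -4.491

-4.491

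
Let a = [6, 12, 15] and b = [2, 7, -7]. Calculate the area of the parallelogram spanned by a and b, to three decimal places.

i: 12·(-7) - 15·7 = -84 - 105 = -189
j: 15·2 - 6·(-7) = 30 - (-42) = 72
k: 6·7 - 12·2 = 42 - 24 = 18
a × b = (-189, 72, 18)
|a × b| = √((-189)² + 72² + 18²) = √41229 ≈ 203.0493

203.049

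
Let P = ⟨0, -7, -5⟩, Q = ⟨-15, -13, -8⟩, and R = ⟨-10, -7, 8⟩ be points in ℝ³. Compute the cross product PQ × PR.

(-78, 225, -60)

PQ = (-15, -6, -3)
PR = (-10, 0, 13)
i: (-6)·13 - (-3)·0 = -78 - 0 = -78
j: (-3)·(-10) - (-15)·13 = 30 - (-195) = 225
k: (-15)·0 - (-6)·(-10) = 0 - 60 = -60
PQ × PR = (-78, 225, -60)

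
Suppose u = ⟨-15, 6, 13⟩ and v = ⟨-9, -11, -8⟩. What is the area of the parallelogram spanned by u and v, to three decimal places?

336.385

i: 6·(-8) - 13·(-11) = -48 - (-143) = 95
j: 13·(-9) - (-15)·(-8) = -117 - 120 = -237
k: (-15)·(-11) - 6·(-9) = 165 - (-54) = 219
u × v = (95, -237, 219)
|u × v| = √(95² + (-237)² + 219²) = √113155 ≈ 336.3852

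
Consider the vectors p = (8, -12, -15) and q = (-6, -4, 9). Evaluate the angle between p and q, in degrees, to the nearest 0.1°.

124.2

p · q = 8·(-6) + (-12)·(-4) + (-15)·9 = -48 + 48 - 135 = -135
|p|² = 64 + 144 + 225 = 433,  |p| = √433 ≈ 20.808652
|q|² = 36 + 16 + 81 = 133,  |q| = √133 ≈ 11.532563
cos θ = -135 / (20.808652 · 11.532563) ≈ -0.56255
θ = arccos(-0.56255) ≈ 124.2°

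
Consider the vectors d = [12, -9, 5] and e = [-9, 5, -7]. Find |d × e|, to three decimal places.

58.361

i: (-9)·(-7) - 5·5 = 63 - 25 = 38
j: 5·(-9) - 12·(-7) = -45 - (-84) = 39
k: 12·5 - (-9)·(-9) = 60 - 81 = -21
d × e = (38, 39, -21)
|d × e| = √(38² + 39² + (-21)²) = √3406 ≈ 58.3609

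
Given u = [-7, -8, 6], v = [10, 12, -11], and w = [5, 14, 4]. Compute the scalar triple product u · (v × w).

-174

v × w:
i: 12·4 - (-11)·14 = 48 - (-154) = 202
j: (-11)·5 - 10·4 = -55 - 40 = -95
k: 10·14 - 12·5 = 140 - 60 = 80
v × w = (202, -95, 80)
u · (v × w) = (-7)·202 + (-8)·(-95) + 6·80 = -1414 + 760 + 480 = -174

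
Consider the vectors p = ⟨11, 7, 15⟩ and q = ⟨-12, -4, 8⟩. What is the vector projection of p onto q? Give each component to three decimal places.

p · q = 11·(-12) + 7·(-4) + 15·8 = -132 - 28 + 120 = -40
|q|² = 144 + 16 + 64 = 224
proj_q p = (-40/224) · (-12, -4, 8) ≈ (2.143, 0.714, -1.429)

(2.143, 0.714, -1.429)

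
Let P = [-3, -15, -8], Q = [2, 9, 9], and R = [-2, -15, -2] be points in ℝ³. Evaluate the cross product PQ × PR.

(144, -13, -24)

PQ = (5, 24, 17)
PR = (1, 0, 6)
i: 24·6 - 17·0 = 144 - 0 = 144
j: 17·1 - 5·6 = 17 - 30 = -13
k: 5·0 - 24·1 = 0 - 24 = -24
PQ × PR = (144, -13, -24)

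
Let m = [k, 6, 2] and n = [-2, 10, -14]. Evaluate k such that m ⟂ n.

m · n = k·(-2) + 6·10 + 2·(-14) = 32 - 2k
Set equal to 0: -2k = -32, so k = 16.

16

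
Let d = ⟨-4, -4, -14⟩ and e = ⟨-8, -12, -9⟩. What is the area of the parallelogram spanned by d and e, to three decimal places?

153.154

i: (-4)·(-9) - (-14)·(-12) = 36 - 168 = -132
j: (-14)·(-8) - (-4)·(-9) = 112 - 36 = 76
k: (-4)·(-12) - (-4)·(-8) = 48 - 32 = 16
d × e = (-132, 76, 16)
|d × e| = √((-132)² + 76² + 16²) = √23456 ≈ 153.1535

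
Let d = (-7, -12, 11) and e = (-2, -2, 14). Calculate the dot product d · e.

d · e = (-7)·(-2) + (-12)·(-2) + 11·14 = 14 + 24 + 154 = 192

192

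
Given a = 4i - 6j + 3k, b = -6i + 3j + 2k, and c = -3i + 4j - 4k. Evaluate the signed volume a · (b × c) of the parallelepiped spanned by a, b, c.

b × c:
i: 3·(-4) - 2·4 = -12 - 8 = -20
j: 2·(-3) - (-6)·(-4) = -6 - 24 = -30
k: (-6)·4 - 3·(-3) = -24 - (-9) = -15
b × c = (-20, -30, -15)
a · (b × c) = 4·(-20) + (-6)·(-30) + 3·(-15) = -80 + 180 - 45 = 55

55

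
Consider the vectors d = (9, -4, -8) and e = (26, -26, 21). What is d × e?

(-292, -397, -130)

i: (-4)·21 - (-8)·(-26) = -84 - 208 = -292
j: (-8)·26 - 9·21 = -208 - 189 = -397
k: 9·(-26) - (-4)·26 = -234 - (-104) = -130
d × e = (-292, -397, -130)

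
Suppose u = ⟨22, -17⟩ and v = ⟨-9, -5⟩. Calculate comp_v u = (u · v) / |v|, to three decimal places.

-10.976

u · v = 22·(-9) + (-17)·(-5) = -198 + 85 = -113
|v| = √(81 + 25) = √106 ≈ 10.2956
comp_v u = -113 / √106 ≈ -10.976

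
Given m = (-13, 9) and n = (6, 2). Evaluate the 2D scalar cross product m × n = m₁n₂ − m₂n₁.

(-13)·2 - 9·6 = -26 - 54 = -80

-80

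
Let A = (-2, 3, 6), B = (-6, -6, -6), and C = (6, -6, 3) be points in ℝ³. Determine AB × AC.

(-81, -108, 108)

AB = (-4, -9, -12)
AC = (8, -9, -3)
i: (-9)·(-3) - (-12)·(-9) = 27 - 108 = -81
j: (-12)·8 - (-4)·(-3) = -96 - 12 = -108
k: (-4)·(-9) - (-9)·8 = 36 - (-72) = 108
AB × AC = (-81, -108, 108)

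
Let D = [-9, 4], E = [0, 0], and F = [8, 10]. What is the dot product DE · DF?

DE = E − D = (9, -4)
DF = F − D = (17, 6)
DE · DF = 9·17 + (-4)·6 = 153 - 24 = 129

129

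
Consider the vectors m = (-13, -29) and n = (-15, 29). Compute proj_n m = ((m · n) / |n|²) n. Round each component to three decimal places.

m · n = (-13)·(-15) + (-29)·29 = 195 - 841 = -646
|n|² = 225 + 841 = 1066
proj_n m = (-646/1066) · (-15, 29) ≈ (9.090, -17.574)

(9.090, -17.574)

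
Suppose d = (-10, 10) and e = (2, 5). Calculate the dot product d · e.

30

d · e = (-10)·2 + 10·5 = -20 + 50 = 30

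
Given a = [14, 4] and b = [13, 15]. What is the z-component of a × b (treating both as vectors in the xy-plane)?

14·15 - 4·13 = 210 - 52 = 158

158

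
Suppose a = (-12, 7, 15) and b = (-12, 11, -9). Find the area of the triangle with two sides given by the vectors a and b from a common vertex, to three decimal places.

185.224

i: 7·(-9) - 15·11 = -63 - 165 = -228
j: 15·(-12) - (-12)·(-9) = -180 - 108 = -288
k: (-12)·11 - 7·(-12) = -132 - (-84) = -48
a × b = (-228, -288, -48)
|a × b| = √((-228)² + (-288)² + (-48)²) = √137232 ≈ 370.4484
area = ½ · 370.4484 ≈ 185.224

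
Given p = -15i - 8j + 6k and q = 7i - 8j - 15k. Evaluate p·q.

p · q = (-15)·7 + (-8)·(-8) + 6·(-15) = -105 + 64 - 90 = -131

-131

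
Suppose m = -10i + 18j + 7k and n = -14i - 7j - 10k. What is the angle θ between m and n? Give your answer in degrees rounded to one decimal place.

98.0

m · n = (-10)·(-14) + 18·(-7) + 7·(-10) = 140 - 126 - 70 = -56
|m|² = 100 + 324 + 49 = 473,  |m| = √473 ≈ 21.748563
|n|² = 196 + 49 + 100 = 345,  |n| = √345 ≈ 18.574176
cos θ = -56 / (21.748563 · 18.574176) ≈ -0.13863
θ = arccos(-0.13863) ≈ 98.0°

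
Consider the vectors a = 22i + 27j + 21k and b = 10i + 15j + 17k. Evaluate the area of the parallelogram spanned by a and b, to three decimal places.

i: 27·17 - 21·15 = 459 - 315 = 144
j: 21·10 - 22·17 = 210 - 374 = -164
k: 22·15 - 27·10 = 330 - 270 = 60
a × b = (144, -164, 60)
|a × b| = √(144² + (-164)² + 60²) = √51232 ≈ 226.3449

226.345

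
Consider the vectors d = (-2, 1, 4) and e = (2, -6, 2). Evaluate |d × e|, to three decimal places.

i: 1·2 - 4·(-6) = 2 - (-24) = 26
j: 4·2 - (-2)·2 = 8 - (-4) = 12
k: (-2)·(-6) - 1·2 = 12 - 2 = 10
d × e = (26, 12, 10)
|d × e| = √(26² + 12² + 10²) = √920 ≈ 30.3315

30.332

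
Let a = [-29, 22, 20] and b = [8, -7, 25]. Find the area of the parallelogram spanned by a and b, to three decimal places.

i: 22·25 - 20·(-7) = 550 - (-140) = 690
j: 20·8 - (-29)·25 = 160 - (-725) = 885
k: (-29)·(-7) - 22·8 = 203 - 176 = 27
a × b = (690, 885, 27)
|a × b| = √(690² + 885² + 27²) = √1260054 ≈ 1122.5213

1122.521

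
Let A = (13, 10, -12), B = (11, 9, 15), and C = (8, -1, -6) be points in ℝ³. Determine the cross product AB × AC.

AB = (-2, -1, 27)
AC = (-5, -11, 6)
i: (-1)·6 - 27·(-11) = -6 - (-297) = 291
j: 27·(-5) - (-2)·6 = -135 - (-12) = -123
k: (-2)·(-11) - (-1)·(-5) = 22 - 5 = 17
AB × AC = (291, -123, 17)

(291, -123, 17)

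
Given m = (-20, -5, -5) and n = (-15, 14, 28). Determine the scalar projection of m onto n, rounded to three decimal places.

2.593

m · n = (-20)·(-15) + (-5)·14 + (-5)·28 = 300 - 70 - 140 = 90
|n| = √(225 + 196 + 784) = √1205 ≈ 34.7131
comp_n m = 90 / √1205 ≈ 2.593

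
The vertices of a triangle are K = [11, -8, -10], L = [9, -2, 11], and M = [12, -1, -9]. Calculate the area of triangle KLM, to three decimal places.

72.128

KL = (-2, 6, 21),  KM = (1, 7, 1)
i: 6·1 - 21·7 = 6 - 147 = -141
j: 21·1 - (-2)·1 = 21 - (-2) = 23
k: (-2)·7 - 6·1 = -14 - 6 = -20
KL × KM = (-141, 23, -20)
|KL × KM| = √20810 ≈ 144.2567
area = ½ · 144.2567 ≈ 72.128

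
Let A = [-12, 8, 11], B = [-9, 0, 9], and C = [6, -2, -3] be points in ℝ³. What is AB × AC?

AB = (3, -8, -2)
AC = (18, -10, -14)
i: (-8)·(-14) - (-2)·(-10) = 112 - 20 = 92
j: (-2)·18 - 3·(-14) = -36 - (-42) = 6
k: 3·(-10) - (-8)·18 = -30 - (-144) = 114
AB × AC = (92, 6, 114)

(92, 6, 114)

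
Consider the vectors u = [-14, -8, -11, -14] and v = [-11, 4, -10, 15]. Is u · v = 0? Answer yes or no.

no

u · v = (-14)·(-11) + (-8)·4 + (-11)·(-10) + (-14)·15 = 154 - 32 + 110 - 210 = 22
Nonzero, so the vectors are not orthogonal.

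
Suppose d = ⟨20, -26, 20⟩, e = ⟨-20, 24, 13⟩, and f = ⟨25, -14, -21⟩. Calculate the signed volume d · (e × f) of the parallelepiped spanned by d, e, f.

e × f:
i: 24·(-21) - 13·(-14) = -504 - (-182) = -322
j: 13·25 - (-20)·(-21) = 325 - 420 = -95
k: (-20)·(-14) - 24·25 = 280 - 600 = -320
e × f = (-322, -95, -320)
d · (e × f) = 20·(-322) + (-26)·(-95) + 20·(-320) = -6440 + 2470 - 6400 = -10370

-10370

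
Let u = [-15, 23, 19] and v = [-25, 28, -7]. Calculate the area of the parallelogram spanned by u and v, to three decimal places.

916.883

i: 23·(-7) - 19·28 = -161 - 532 = -693
j: 19·(-25) - (-15)·(-7) = -475 - 105 = -580
k: (-15)·28 - 23·(-25) = -420 - (-575) = 155
u × v = (-693, -580, 155)
|u × v| = √((-693)² + (-580)² + 155²) = √840674 ≈ 916.8828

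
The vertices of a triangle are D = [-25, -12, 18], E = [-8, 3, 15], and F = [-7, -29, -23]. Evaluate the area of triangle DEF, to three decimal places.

540.714

DE = (17, 15, -3),  DF = (18, -17, -41)
i: 15·(-41) - (-3)·(-17) = -615 - 51 = -666
j: (-3)·18 - 17·(-41) = -54 - (-697) = 643
k: 17·(-17) - 15·18 = -289 - 270 = -559
DE × DF = (-666, 643, -559)
|DE × DF| = √1169486 ≈ 1081.4278
area = ½ · 1081.4278 ≈ 540.714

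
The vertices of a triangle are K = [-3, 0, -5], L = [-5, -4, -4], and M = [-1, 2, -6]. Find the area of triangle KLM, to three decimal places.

2.236

KL = (-2, -4, 1),  KM = (2, 2, -1)
i: (-4)·(-1) - 1·2 = 4 - 2 = 2
j: 1·2 - (-2)·(-1) = 2 - 2 = 0
k: (-2)·2 - (-4)·2 = -4 - (-8) = 4
KL × KM = (2, 0, 4)
|KL × KM| = √20 ≈ 4.4721
area = ½ · 4.4721 ≈ 2.236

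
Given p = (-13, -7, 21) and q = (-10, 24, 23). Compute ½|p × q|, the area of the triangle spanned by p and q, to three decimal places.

i: (-7)·23 - 21·24 = -161 - 504 = -665
j: 21·(-10) - (-13)·23 = -210 - (-299) = 89
k: (-13)·24 - (-7)·(-10) = -312 - 70 = -382
p × q = (-665, 89, -382)
|p × q| = √((-665)² + 89² + (-382)²) = √596070 ≈ 772.0557
area = ½ · 772.0557 ≈ 386.028

386.028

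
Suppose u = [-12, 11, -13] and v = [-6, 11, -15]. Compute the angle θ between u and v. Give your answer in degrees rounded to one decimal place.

u · v = (-12)·(-6) + 11·11 + (-13)·(-15) = 72 + 121 + 195 = 388
|u|² = 144 + 121 + 169 = 434,  |u| = √434 ≈ 20.832667
|v|² = 36 + 121 + 225 = 382,  |v| = √382 ≈ 19.544820
cos θ = 388 / (20.832667 · 19.544820) ≈ 0.95292
θ = arccos(0.95292) ≈ 17.7°

17.7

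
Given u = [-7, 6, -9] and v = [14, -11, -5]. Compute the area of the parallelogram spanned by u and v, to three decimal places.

206.424

i: 6·(-5) - (-9)·(-11) = -30 - 99 = -129
j: (-9)·14 - (-7)·(-5) = -126 - 35 = -161
k: (-7)·(-11) - 6·14 = 77 - 84 = -7
u × v = (-129, -161, -7)
|u × v| = √((-129)² + (-161)² + (-7)²) = √42611 ≈ 206.4243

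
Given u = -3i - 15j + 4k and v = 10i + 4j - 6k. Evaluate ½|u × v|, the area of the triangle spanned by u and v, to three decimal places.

i: (-15)·(-6) - 4·4 = 90 - 16 = 74
j: 4·10 - (-3)·(-6) = 40 - 18 = 22
k: (-3)·4 - (-15)·10 = -12 - (-150) = 138
u × v = (74, 22, 138)
|u × v| = √(74² + 22² + 138²) = √25004 ≈ 158.1265
area = ½ · 158.1265 ≈ 79.063

79.063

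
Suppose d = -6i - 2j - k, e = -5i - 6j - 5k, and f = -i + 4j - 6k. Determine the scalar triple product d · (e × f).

-260

e × f:
i: (-6)·(-6) - (-5)·4 = 36 - (-20) = 56
j: (-5)·(-1) - (-5)·(-6) = 5 - 30 = -25
k: (-5)·4 - (-6)·(-1) = -20 - 6 = -26
e × f = (56, -25, -26)
d · (e × f) = (-6)·56 + (-2)·(-25) + (-1)·(-26) = -336 + 50 + 26 = -260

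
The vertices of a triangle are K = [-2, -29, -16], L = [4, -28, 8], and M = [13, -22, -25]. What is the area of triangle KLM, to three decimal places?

KL = (6, 1, 24),  KM = (15, 7, -9)
i: 1·(-9) - 24·7 = -9 - 168 = -177
j: 24·15 - 6·(-9) = 360 - (-54) = 414
k: 6·7 - 1·15 = 42 - 15 = 27
KL × KM = (-177, 414, 27)
|KL × KM| = √203454 ≈ 451.0588
area = ½ · 451.0588 ≈ 225.529

225.529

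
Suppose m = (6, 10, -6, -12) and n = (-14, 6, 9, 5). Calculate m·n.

-138

m · n = 6·(-14) + 10·6 + (-6)·9 + (-12)·5 = -84 + 60 - 54 - 60 = -138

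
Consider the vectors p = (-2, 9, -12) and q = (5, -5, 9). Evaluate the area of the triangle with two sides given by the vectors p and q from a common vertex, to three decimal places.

i: 9·9 - (-12)·(-5) = 81 - 60 = 21
j: (-12)·5 - (-2)·9 = -60 - (-18) = -42
k: (-2)·(-5) - 9·5 = 10 - 45 = -35
p × q = (21, -42, -35)
|p × q| = √(21² + (-42)² + (-35)²) = √3430 ≈ 58.5662
area = ½ · 58.5662 ≈ 29.283

29.283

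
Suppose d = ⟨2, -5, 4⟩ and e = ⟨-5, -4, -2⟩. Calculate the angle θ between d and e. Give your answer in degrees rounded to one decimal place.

87.5

d · e = 2·(-5) + (-5)·(-4) + 4·(-2) = -10 + 20 - 8 = 2
|d|² = 4 + 25 + 16 = 45,  |d| = √45 ≈ 6.708204
|e|² = 25 + 16 + 4 = 45,  |e| = √45 ≈ 6.708204
cos θ = 2 / (6.708204 · 6.708204) ≈ 0.04444
θ = arccos(0.04444) ≈ 87.5°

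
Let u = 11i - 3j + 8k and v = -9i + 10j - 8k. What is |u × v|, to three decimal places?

i: (-3)·(-8) - 8·10 = 24 - 80 = -56
j: 8·(-9) - 11·(-8) = -72 - (-88) = 16
k: 11·10 - (-3)·(-9) = 110 - 27 = 83
u × v = (-56, 16, 83)
|u × v| = √((-56)² + 16² + 83²) = √10281 ≈ 101.3953

101.395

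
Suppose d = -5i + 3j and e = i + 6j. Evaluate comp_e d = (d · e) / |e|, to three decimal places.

d · e = (-5)·1 + 3·6 = -5 + 18 = 13
|e| = √(1 + 36) = √37 ≈ 6.0828
comp_e d = 13 / √37 ≈ 2.137

2.137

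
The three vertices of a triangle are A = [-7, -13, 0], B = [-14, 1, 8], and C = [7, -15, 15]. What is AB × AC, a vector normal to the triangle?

(226, 217, -182)

AB = (-7, 14, 8)
AC = (14, -2, 15)
i: 14·15 - 8·(-2) = 210 - (-16) = 226
j: 8·14 - (-7)·15 = 112 - (-105) = 217
k: (-7)·(-2) - 14·14 = 14 - 196 = -182
AB × AC = (226, 217, -182)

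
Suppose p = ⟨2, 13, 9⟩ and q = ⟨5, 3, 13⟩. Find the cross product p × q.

i: 13·13 - 9·3 = 169 - 27 = 142
j: 9·5 - 2·13 = 45 - 26 = 19
k: 2·3 - 13·5 = 6 - 65 = -59
p × q = (142, 19, -59)

(142, 19, -59)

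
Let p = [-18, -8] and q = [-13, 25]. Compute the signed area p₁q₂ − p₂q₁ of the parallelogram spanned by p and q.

(-18)·25 - (-8)·(-13) = -450 - 104 = -554

-554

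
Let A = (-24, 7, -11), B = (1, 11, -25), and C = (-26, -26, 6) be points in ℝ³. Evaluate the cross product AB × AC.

(-394, -397, -817)

AB = (25, 4, -14)
AC = (-2, -33, 17)
i: 4·17 - (-14)·(-33) = 68 - 462 = -394
j: (-14)·(-2) - 25·17 = 28 - 425 = -397
k: 25·(-33) - 4·(-2) = -825 - (-8) = -817
AB × AC = (-394, -397, -817)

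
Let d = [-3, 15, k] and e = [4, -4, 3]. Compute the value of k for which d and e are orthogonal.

d · e = (-3)·4 + 15·(-4) + k·3 = -72 + 3k
Set equal to 0: 3k = 72, so k = 24.

24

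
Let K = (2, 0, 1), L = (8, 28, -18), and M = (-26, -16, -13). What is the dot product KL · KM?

-350

KL = L − K = (6, 28, -19)
KM = M − K = (-28, -16, -14)
KL · KM = 6·(-28) + 28·(-16) + (-19)·(-14) = -168 - 448 + 266 = -350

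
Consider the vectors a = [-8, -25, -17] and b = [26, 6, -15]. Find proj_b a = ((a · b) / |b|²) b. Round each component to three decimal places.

(-2.858, -0.660, 1.649)

a · b = (-8)·26 + (-25)·6 + (-17)·(-15) = -208 - 150 + 255 = -103
|b|² = 676 + 36 + 225 = 937
proj_b a = (-103/937) · (26, 6, -15) ≈ (-2.858, -0.660, 1.649)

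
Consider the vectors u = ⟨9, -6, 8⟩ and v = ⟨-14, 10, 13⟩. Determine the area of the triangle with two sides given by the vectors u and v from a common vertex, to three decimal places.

i: (-6)·13 - 8·10 = -78 - 80 = -158
j: 8·(-14) - 9·13 = -112 - 117 = -229
k: 9·10 - (-6)·(-14) = 90 - 84 = 6
u × v = (-158, -229, 6)
|u × v| = √((-158)² + (-229)² + 6²) = √77441 ≈ 278.2822
area = ½ · 278.2822 ≈ 139.141

139.141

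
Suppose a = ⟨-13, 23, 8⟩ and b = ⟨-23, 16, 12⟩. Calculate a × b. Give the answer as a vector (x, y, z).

i: 23·12 - 8·16 = 276 - 128 = 148
j: 8·(-23) - (-13)·12 = -184 - (-156) = -28
k: (-13)·16 - 23·(-23) = -208 - (-529) = 321
a × b = (148, -28, 321)

(148, -28, 321)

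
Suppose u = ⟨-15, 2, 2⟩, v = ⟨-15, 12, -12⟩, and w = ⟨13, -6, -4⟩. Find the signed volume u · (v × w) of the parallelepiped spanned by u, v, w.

1236

v × w:
i: 12·(-4) - (-12)·(-6) = -48 - 72 = -120
j: (-12)·13 - (-15)·(-4) = -156 - 60 = -216
k: (-15)·(-6) - 12·13 = 90 - 156 = -66
v × w = (-120, -216, -66)
u · (v × w) = (-15)·(-120) + 2·(-216) + 2·(-66) = 1800 - 432 - 132 = 1236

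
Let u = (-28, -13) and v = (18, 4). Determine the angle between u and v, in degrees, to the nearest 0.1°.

167.6

u · v = (-28)·18 + (-13)·4 = -504 - 52 = -556
|u|² = 784 + 169 = 953,  |u| = √953 ≈ 30.870698
|v|² = 324 + 16 = 340,  |v| = √340 ≈ 18.439089
cos θ = -556 / (30.870698 · 18.439089) ≈ -0.97676
θ = arccos(-0.97676) ≈ 167.6°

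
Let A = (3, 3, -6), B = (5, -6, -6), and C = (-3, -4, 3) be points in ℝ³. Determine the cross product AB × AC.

AB = (2, -9, 0)
AC = (-6, -7, 9)
i: (-9)·9 - 0·(-7) = -81 - 0 = -81
j: 0·(-6) - 2·9 = 0 - 18 = -18
k: 2·(-7) - (-9)·(-6) = -14 - 54 = -68
AB × AC = (-81, -18, -68)

(-81, -18, -68)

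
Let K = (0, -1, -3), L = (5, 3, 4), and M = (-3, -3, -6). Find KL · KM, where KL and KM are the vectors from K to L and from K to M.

KL = L − K = (5, 4, 7)
KM = M − K = (-3, -2, -3)
KL · KM = 5·(-3) + 4·(-2) + 7·(-3) = -15 - 8 - 21 = -44

-44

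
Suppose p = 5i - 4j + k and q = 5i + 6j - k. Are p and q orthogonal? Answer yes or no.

yes

p · q = 5·5 + (-4)·6 + 1·(-1) = 25 - 24 - 1 = 0
Zero, so the vectors are orthogonal.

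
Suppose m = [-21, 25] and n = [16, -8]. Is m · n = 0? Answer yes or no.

m · n = (-21)·16 + 25·(-8) = -336 - 200 = -536
Nonzero, so the vectors are not orthogonal.

no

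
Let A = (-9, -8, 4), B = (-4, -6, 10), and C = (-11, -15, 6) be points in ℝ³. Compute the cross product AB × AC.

(46, -22, -31)

AB = (5, 2, 6)
AC = (-2, -7, 2)
i: 2·2 - 6·(-7) = 4 - (-42) = 46
j: 6·(-2) - 5·2 = -12 - 10 = -22
k: 5·(-7) - 2·(-2) = -35 - (-4) = -31
AB × AC = (46, -22, -31)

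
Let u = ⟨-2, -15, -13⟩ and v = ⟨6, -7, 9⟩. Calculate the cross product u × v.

(-226, -60, 104)

i: (-15)·9 - (-13)·(-7) = -135 - 91 = -226
j: (-13)·6 - (-2)·9 = -78 - (-18) = -60
k: (-2)·(-7) - (-15)·6 = 14 - (-90) = 104
u × v = (-226, -60, 104)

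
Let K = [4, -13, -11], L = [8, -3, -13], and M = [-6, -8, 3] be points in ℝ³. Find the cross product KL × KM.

(150, -36, 120)

KL = (4, 10, -2)
KM = (-10, 5, 14)
i: 10·14 - (-2)·5 = 140 - (-10) = 150
j: (-2)·(-10) - 4·14 = 20 - 56 = -36
k: 4·5 - 10·(-10) = 20 - (-100) = 120
KL × KM = (150, -36, 120)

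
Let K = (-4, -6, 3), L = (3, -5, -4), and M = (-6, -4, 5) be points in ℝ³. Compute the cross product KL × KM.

KL = (7, 1, -7)
KM = (-2, 2, 2)
i: 1·2 - (-7)·2 = 2 - (-14) = 16
j: (-7)·(-2) - 7·2 = 14 - 14 = 0
k: 7·2 - 1·(-2) = 14 - (-2) = 16
KL × KM = (16, 0, 16)

(16, 0, 16)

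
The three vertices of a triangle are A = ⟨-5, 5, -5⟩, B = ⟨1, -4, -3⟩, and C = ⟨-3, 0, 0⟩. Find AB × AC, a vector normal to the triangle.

(-35, -26, -12)

AB = (6, -9, 2)
AC = (2, -5, 5)
i: (-9)·5 - 2·(-5) = -45 - (-10) = -35
j: 2·2 - 6·5 = 4 - 30 = -26
k: 6·(-5) - (-9)·2 = -30 - (-18) = -12
AB × AC = (-35, -26, -12)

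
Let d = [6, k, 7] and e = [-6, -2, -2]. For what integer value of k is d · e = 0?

-25

d · e = 6·(-6) + k·(-2) + 7·(-2) = -50 - 2k
Set equal to 0: -2k = 50, so k = -25.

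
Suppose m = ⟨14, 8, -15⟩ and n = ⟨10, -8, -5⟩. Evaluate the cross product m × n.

i: 8·(-5) - (-15)·(-8) = -40 - 120 = -160
j: (-15)·10 - 14·(-5) = -150 - (-70) = -80
k: 14·(-8) - 8·10 = -112 - 80 = -192
m × n = (-160, -80, -192)

(-160, -80, -192)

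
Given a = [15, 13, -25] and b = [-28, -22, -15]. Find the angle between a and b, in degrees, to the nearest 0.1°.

a · b = 15·(-28) + 13·(-22) + (-25)·(-15) = -420 - 286 + 375 = -331
|a|² = 225 + 169 + 625 = 1019,  |a| = √1019 ≈ 31.921779
|b|² = 784 + 484 + 225 = 1493,  |b| = √1493 ≈ 38.639358
cos θ = -331 / (31.921779 · 38.639358) ≈ -0.26836
θ = arccos(-0.26836) ≈ 105.6°

105.6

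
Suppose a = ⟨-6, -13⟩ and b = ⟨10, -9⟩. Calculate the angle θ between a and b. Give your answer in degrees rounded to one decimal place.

72.8

a · b = (-6)·10 + (-13)·(-9) = -60 + 117 = 57
|a|² = 36 + 169 = 205,  |a| = √205 ≈ 14.317821
|b|² = 100 + 81 = 181,  |b| = √181 ≈ 13.453624
cos θ = 57 / (14.317821 · 13.453624) ≈ 0.29591
θ = arccos(0.29591) ≈ 72.8°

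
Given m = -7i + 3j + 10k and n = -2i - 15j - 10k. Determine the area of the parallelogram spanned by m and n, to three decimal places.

186.604

i: 3·(-10) - 10·(-15) = -30 - (-150) = 120
j: 10·(-2) - (-7)·(-10) = -20 - 70 = -90
k: (-7)·(-15) - 3·(-2) = 105 - (-6) = 111
m × n = (120, -90, 111)
|m × n| = √(120² + (-90)² + 111²) = √34821 ≈ 186.6039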